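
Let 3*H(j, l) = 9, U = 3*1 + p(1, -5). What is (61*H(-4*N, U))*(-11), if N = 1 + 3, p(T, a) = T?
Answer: -2013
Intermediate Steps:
N = 4
U = 4 (U = 3*1 + 1 = 3 + 1 = 4)
H(j, l) = 3 (H(j, l) = (1/3)*9 = 3)
(61*H(-4*N, U))*(-11) = (61*3)*(-11) = 183*(-11) = -2013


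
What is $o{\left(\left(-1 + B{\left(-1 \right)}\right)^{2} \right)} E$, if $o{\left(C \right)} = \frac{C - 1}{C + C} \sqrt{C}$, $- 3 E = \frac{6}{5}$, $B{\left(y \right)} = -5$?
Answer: $- \frac{7}{6} \approx -1.1667$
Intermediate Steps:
$E = - \frac{2}{5}$ ($E = - \frac{6 \cdot \frac{1}{5}}{3} = \left(- \frac{1}{3}\right) \frac{6}{5} = - \frac{2}{5} \approx -0.4$)
$o{\left(C \right)} = \frac{-1 + C}{2 \sqrt{C}}$ ($o{\left(C \right)} = \frac{-1 + C}{2 C} \sqrt{C} = \frac{-1 + C}{2 \sqrt{C}}$)
$o{\left(\left(-1 + B{\left(-1 \right)}\right)^{2} \right)} E = \frac{-1 + \left(-1 - 5\right)^{2}}{2 \cdot 6} \left(- \frac{2}{5}\right) = \frac{-1 + \left(-6\right)^{2}}{2 \cdot 6} \left(- \frac{2}{5}\right) = \frac{-1 + 36}{2 \cdot 6} \left(- \frac{2}{5}\right) = \frac{1}{2} \cdot \frac{1}{6} \cdot 35 \left(- \frac{2}{5}\right) = \frac{35}{12} \left(- \frac{2}{5}\right) = - \frac{7}{6}$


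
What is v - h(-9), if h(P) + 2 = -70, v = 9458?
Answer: 9530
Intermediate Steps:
h(P) = -72 (h(P) = -2 - 70 = -72)
v - h(-9) = 9458 - 1*(-72) = 9458 + 72 = 9530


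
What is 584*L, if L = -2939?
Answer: -1716376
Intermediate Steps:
584*L = 584*(-2939) = -1716376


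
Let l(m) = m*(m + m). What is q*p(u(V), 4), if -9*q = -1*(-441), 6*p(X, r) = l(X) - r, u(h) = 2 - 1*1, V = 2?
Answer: 49/3 ≈ 16.333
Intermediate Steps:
l(m) = 2*m² (l(m) = m*(2*m) = 2*m²)
u(h) = 1 (u(h) = 2 - 1 = 1)
p(X, r) = -r/6 + X²/3 (p(X, r) = (2*X² - r)/6 = (-r + 2*X²)/6 = -r/6 + X²/3)
q = -49 (q = -(-1)*(-441)/9 = -⅑*441 = -49)
q*p(u(V), 4) = -49*(-⅙*4 + (⅓)*1²) = -49*(-⅔ + (⅓)*1) = -49*(-⅔ + ⅓) = -49*(-⅓) = 49/3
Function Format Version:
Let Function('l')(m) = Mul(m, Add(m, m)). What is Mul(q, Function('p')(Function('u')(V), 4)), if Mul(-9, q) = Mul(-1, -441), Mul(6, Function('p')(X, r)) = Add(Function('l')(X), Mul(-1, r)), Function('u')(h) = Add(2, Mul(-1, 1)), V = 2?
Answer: Rational(49, 3) ≈ 16.333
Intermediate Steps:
Function('l')(m) = Mul(2, Pow(m, 2)) (Function('l')(m) = Mul(m, Mul(2, m)) = Mul(2, Pow(m, 2)))
Function('u')(h) = 1 (Function('u')(h) = Add(2, -1) = 1)
Function('p')(X, r) = Add(Mul(Rational(-1, 6), r), Mul(Rational(1, 3), Pow(X, 2))) (Function('p')(X, r) = Mul(Rational(1, 6), Add(Mul(2, Pow(X, 2)), Mul(-1, r))) = Mul(Rational(1, 6), Add(Mul(-1, r), Mul(2, Pow(X, 2)))) = Add(Mul(Rational(-1, 6), r), Mul(Rational(1, 3), Pow(X, 2))))
q = -49 (q = Mul(Rational(-1, 9), Mul(-1, -441)) = Mul(Rational(-1, 9), 441) = -49)
Mul(q, Function('p')(Function('u')(V), 4)) = Mul(-49, Add(Mul(Rational(-1, 6), 4), Mul(Rational(1, 3), Pow(1, 2)))) = Mul(-49, Add(Rational(-2, 3), Mul(Rational(1, 3), 1))) = Mul(-49, Add(Rational(-2, 3), Rational(1, 3))) = Mul(-49, Rational(-1, 3)) = Rational(49, 3)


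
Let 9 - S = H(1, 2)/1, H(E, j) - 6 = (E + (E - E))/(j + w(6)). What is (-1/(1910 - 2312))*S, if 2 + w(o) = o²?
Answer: 107/14472 ≈ 0.0073936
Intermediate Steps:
w(o) = -2 + o²
H(E, j) = 6 + E/(34 + j) (H(E, j) = 6 + (E + (E - E))/(j + (-2 + 6²)) = 6 + (E + 0)/(j + (-2 + 36)) = 6 + E/(j + 34) = 6 + E/(34 + j))
S = 107/36 (S = 9 - (204 + 1 + 6*2)/(34 + 2)/1 = 9 - (204 + 1 + 12)/36 = 9 - (1/36)*217 = 9 - 217/36 = 107/36 ≈ 2.9722)
(-1/(1910 - 2312))*S = -1/(1910 - 2312)*(107/36) = -1/(-402)*(107/36) = -1*(-1/402)*(107/36) = (1/402)*(107/36) = 107/14472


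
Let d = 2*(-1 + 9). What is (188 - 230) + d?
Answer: -26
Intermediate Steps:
d = 16 (d = 2*8 = 16)
(188 - 230) + d = (188 - 230) + 16 = -42 + 16 = -26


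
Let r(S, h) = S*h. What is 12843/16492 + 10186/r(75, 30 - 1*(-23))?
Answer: 219038437/65555700 ≈ 3.3413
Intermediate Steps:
12843/16492 + 10186/r(75, 30 - 1*(-23)) = 12843/16492 + 10186/((75*(30 - 1*(-23)))) = 12843*(1/16492) + 10186/((75*(30 + 23))) = 12843/16492 + 10186/((75*53)) = 12843/16492 + 10186/3975 = 219038437/65555700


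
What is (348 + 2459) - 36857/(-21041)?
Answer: 59098944/21041 ≈ 2808.8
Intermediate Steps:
(348 + 2459) - 36857/(-21041) = 2807 - 36857*(-1/21041) = 2807 + 36857/21041 = 59098944/21041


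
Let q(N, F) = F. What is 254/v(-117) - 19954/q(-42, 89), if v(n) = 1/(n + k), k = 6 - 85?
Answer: -4450730/89 ≈ -50008.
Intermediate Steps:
k = -79
v(n) = 1/(-79 + n) (v(n) = 1/(n - 79) = 1/(-79 + n))
254/v(-117) - 19954/q(-42, 89) = 254/(1/(-79 - 117)) - 19954/89 = 254/(1/(-196)) - 19954*1/89 = 254/(-1/196) - 19954/89 = 254*(-196) - 19954/89 = -49784 - 19954/89 = -4450730/89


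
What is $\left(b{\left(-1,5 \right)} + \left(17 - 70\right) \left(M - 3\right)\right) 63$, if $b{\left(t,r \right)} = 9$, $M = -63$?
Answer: $220941$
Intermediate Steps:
$\left(b{\left(-1,5 \right)} + \left(17 - 70\right) \left(M - 3\right)\right) 63 = \left(9 + \left(17 - 70\right) \left(-63 - 3\right)\right) 63 = \left(9 - -3498\right) 63 = \left(9 + 3498\right) 63 = 3507 \cdot 63 = 220941$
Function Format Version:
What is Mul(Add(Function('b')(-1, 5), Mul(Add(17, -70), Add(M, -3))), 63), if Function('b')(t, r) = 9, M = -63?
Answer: 220941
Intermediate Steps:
Mul(Add(Function('b')(-1, 5), Mul(Add(17, -70), Add(M, -3))), 63) = Mul(Add(9, Mul(Add(17, -70), Add(-63, -3))), 63) = Mul(Add(9, Mul(-53, -66)), 63) = Mul(Add(9, 3498), 63) = Mul(3507, 63) = 220941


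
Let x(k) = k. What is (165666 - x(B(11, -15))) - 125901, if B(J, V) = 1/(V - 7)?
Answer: 874831/22 ≈ 39765.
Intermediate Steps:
B(J, V) = 1/(-7 + V)
(165666 - x(B(11, -15))) - 125901 = (165666 - 1/(-7 - 15)) - 125901 = (165666 - 1/(-22)) - 125901 = (165666 - 1*(-1/22)) - 125901 = (165666 + 1/22) - 125901 = 3644653/22 - 125901 = 874831/22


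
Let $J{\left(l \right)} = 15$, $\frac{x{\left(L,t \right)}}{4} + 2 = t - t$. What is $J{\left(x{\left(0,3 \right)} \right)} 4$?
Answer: $60$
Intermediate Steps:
$x{\left(L,t \right)} = -8$ ($x{\left(L,t \right)} = -8 + 4 \left(t - t\right) = -8 + 4 \cdot 0 = -8 + 0 = -8$)
$J{\left(x{\left(0,3 \right)} \right)} 4 = 15 \cdot 4 = 60$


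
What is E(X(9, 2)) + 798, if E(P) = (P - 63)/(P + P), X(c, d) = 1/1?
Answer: 767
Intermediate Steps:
X(c, d) = 1
E(P) = (-63 + P)/(2*P) (E(P) = (-63 + P)/((2*P)) = (-63 + P)*(1/(2*P)) = (-63 + P)/(2*P))
E(X(9, 2)) + 798 = (½)*(-63 + 1)/1 + 798 = (½)*1*(-62) + 798 = -31 + 798 = 767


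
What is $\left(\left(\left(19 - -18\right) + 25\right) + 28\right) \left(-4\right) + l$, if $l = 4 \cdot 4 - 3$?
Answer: $-347$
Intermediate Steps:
$l = 13$ ($l = 16 - 3 = 13$)
$\left(\left(\left(19 - -18\right) + 25\right) + 28\right) \left(-4\right) + l = \left(\left(\left(19 - -18\right) + 25\right) + 28\right) \left(-4\right) + 13 = \left(\left(\left(19 + 18\right) + 25\right) + 28\right) \left(-4\right) + 13 = \left(\left(37 + 25\right) + 28\right) \left(-4\right) + 13 = \left(62 + 28\right) \left(-4\right) + 13 = 90 \left(-4\right) + 13 = -360 + 13 = -347$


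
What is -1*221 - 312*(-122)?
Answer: 37843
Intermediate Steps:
-1*221 - 312*(-122) = -221 + 38064 = 37843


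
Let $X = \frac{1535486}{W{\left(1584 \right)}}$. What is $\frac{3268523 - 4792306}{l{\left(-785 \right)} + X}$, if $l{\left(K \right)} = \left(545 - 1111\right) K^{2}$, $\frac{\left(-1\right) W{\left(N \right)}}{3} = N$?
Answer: $\frac{3620508408}{828710007343} \approx 0.0043688$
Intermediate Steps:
$W{\left(N \right)} = - 3 N$
$X = - \frac{767743}{2376}$ ($X = \frac{1535486}{\left(-3\right) 1584} = \frac{1535486}{-4752} = 1535486 \left(- \frac{1}{4752}\right) = - \frac{767743}{2376} \approx -323.12$)
$l{\left(K \right)} = - 566 K^{2}$
$\frac{3268523 - 4792306}{l{\left(-785 \right)} + X} = \frac{3268523 - 4792306}{- 566 \left(-785\right)^{2} - \frac{767743}{2376}} = - \frac{1523783}{\left(-566\right) 616225 - \frac{767743}{2376}} = - \frac{1523783}{-348783350 - \frac{767743}{2376}} = - \frac{1523783}{- \frac{828710007343}{2376}} = \left(-1523783\right) \left(- \frac{2376}{828710007343}\right) = \frac{3620508408}{828710007343}$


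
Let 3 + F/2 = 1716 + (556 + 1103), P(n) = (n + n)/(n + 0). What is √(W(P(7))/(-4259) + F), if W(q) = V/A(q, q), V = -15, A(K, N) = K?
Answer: 3*√54368886314/8518 ≈ 82.122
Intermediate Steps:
P(n) = 2 (P(n) = (2*n)/n = 2)
F = 6744 (F = -6 + 2*(1716 + (556 + 1103)) = -6 + 2*(1716 + 1659) = -6 + 2*3375 = -6 + 6750 = 6744)
W(q) = -15/q
√(W(P(7))/(-4259) + F) = √(-15/2/(-4259) + 6744) = √(-15*½*(-1/4259) + 6744) = √(-15/2*(-1/4259) + 6744) = √(15/8518 + 6744) = √(57445407/8518) = 3*√54368886314/8518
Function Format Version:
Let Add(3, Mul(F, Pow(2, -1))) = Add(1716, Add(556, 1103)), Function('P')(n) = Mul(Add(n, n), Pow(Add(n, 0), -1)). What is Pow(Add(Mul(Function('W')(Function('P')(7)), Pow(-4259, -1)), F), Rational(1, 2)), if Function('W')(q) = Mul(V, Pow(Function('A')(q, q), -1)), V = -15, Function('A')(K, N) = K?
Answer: Mul(Rational(3, 8518), Pow(54368886314, Rational(1, 2))) ≈ 82.122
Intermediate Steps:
Function('P')(n) = 2 (Function('P')(n) = Mul(Mul(2, n), Pow(n, -1)) = 2)
F = 6744 (F = Add(-6, Mul(2, Add(1716, Add(556, 1103)))) = Add(-6, Mul(2, Add(1716, 1659))) = Add(-6, Mul(2, 3375)) = Add(-6, 6750) = 6744)
Function('W')(q) = Mul(-15, Pow(q, -1))
Pow(Add(Mul(Function('W')(Function('P')(7)), Pow(-4259, -1)), F), Rational(1, 2)) = Pow(Add(Mul(Mul(-15, Pow(2, -1)), Pow(-4259, -1)), 6744), Rational(1, 2)) = Pow(Add(Mul(Mul(-15, Rational(1, 2)), Rational(-1, 4259)), 6744), Rational(1, 2)) = Pow(Add(Mul(Rational(-15, 2), Rational(-1, 4259)), 6744), Rational(1, 2)) = Pow(Add(Rational(15, 8518), 6744), Rational(1, 2)) = Pow(Rational(57445407, 8518), Rational(1, 2)) = Mul(Rational(3, 8518), Pow(54368886314, Rational(1, 2)))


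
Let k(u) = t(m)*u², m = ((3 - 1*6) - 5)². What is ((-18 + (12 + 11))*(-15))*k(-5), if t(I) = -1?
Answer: 1875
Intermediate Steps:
m = 64 (m = ((3 - 6) - 5)² = (-3 - 5)² = (-8)² = 64)
k(u) = -u²
((-18 + (12 + 11))*(-15))*k(-5) = ((-18 + (12 + 11))*(-15))*(-1*(-5)²) = ((-18 + 23)*(-15))*(-1*25) = (5*(-15))*(-25) = -75*(-25) = 1875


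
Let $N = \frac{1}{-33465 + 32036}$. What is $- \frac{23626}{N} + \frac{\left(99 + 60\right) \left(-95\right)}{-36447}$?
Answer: $\frac{410169124581}{12149} \approx 3.3762 \cdot 10^{7}$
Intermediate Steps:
$N = - \frac{1}{1429}$ ($N = \frac{1}{-1429} = - \frac{1}{1429} \approx -0.00069979$)
$- \frac{23626}{N} + \frac{\left(99 + 60\right) \left(-95\right)}{-36447} = - \frac{23626}{- \frac{1}{1429}} + \frac{\left(99 + 60\right) \left(-95\right)}{-36447} = \left(-23626\right) \left(-1429\right) + 159 \left(-95\right) \left(- \frac{1}{36447}\right) = 33761554 - - \frac{5035}{12149} = 33761554 + \frac{5035}{12149} = \frac{410169124581}{12149}$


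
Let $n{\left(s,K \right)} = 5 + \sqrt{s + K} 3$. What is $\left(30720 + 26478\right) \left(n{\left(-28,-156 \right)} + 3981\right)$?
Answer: $227991228 + 343188 i \sqrt{46} \approx 2.2799 \cdot 10^{8} + 2.3276 \cdot 10^{6} i$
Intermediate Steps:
$n{\left(s,K \right)} = 5 + 3 \sqrt{K + s}$ ($n{\left(s,K \right)} = 5 + \sqrt{K + s} 3 = 5 + 3 \sqrt{K + s}$)
$\left(30720 + 26478\right) \left(n{\left(-28,-156 \right)} + 3981\right) = \left(30720 + 26478\right) \left(\left(5 + 3 \sqrt{-156 - 28}\right) + 3981\right) = 57198 \left(\left(5 + 3 \sqrt{-184}\right) + 3981\right) = 57198 \left(\left(5 + 3 \cdot 2 i \sqrt{46}\right) + 3981\right) = 57198 \left(\left(5 + 6 i \sqrt{46}\right) + 3981\right) = 57198 \left(3986 + 6 i \sqrt{46}\right) = 227991228 + 343188 i \sqrt{46}$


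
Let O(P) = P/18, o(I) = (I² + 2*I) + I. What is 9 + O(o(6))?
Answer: 12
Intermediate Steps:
o(I) = I² + 3*I
O(P) = P/18 (O(P) = P*(1/18) = P/18)
9 + O(o(6)) = 9 + (6*(3 + 6))/18 = 9 + (6*9)/18 = 9 + (1/18)*54 = 9 + 3 = 12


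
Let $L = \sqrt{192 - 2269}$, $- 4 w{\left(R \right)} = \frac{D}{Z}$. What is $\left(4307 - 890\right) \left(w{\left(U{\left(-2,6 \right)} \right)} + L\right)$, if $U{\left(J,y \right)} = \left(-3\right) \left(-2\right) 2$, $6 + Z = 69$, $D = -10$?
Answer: $\frac{5695}{42} + 3417 i \sqrt{2077} \approx 135.6 + 1.5573 \cdot 10^{5} i$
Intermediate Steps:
$Z = 63$ ($Z = -6 + 69 = 63$)
$U{\left(J,y \right)} = 12$ ($U{\left(J,y \right)} = 6 \cdot 2 = 12$)
$w{\left(R \right)} = \frac{5}{126}$ ($w{\left(R \right)} = - \frac{\left(-10\right) \frac{1}{63}}{4} = \left(- \frac{1}{4}\right) \left(- \frac{10}{63}\right) = \frac{5}{126}$)
$L = i \sqrt{2077}$ ($L = \sqrt{-2077} = i \sqrt{2077} \approx 45.574 i$)
$\left(4307 - 890\right) \left(w{\left(U{\left(-2,6 \right)} \right)} + L\right) = \left(4307 - 890\right) \left(\frac{5}{126} + i \sqrt{2077}\right) = 3417 \left(\frac{5}{126} + i \sqrt{2077}\right) = \frac{5695}{42} + 3417 i \sqrt{2077}$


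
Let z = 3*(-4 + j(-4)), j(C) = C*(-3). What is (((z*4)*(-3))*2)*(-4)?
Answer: 2304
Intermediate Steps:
j(C) = -3*C
z = 24 (z = 3*(-4 - 3*(-4)) = 3*(-4 + 12) = 3*8 = 24)
(((z*4)*(-3))*2)*(-4) = (((24*4)*(-3))*2)*(-4) = ((96*(-3))*2)*(-4) = -288*2*(-4) = -576*(-4) = 2304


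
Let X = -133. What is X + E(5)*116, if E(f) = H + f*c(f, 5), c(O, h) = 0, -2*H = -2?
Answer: -17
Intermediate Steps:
H = 1 (H = -½*(-2) = 1)
E(f) = 1 (E(f) = 1 + f*0 = 1 + 0 = 1)
X + E(5)*116 = -133 + 1*116 = -133 + 116 = -17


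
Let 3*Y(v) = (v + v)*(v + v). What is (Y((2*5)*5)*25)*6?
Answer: 500000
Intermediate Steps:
Y(v) = 4*v²/3 (Y(v) = ((v + v)*(v + v))/3 = ((2*v)*(2*v))/3 = (4*v²)/3 = 4*v²/3)
(Y((2*5)*5)*25)*6 = ((4*((2*5)*5)²/3)*25)*6 = ((4*(10*5)²/3)*25)*6 = (((4/3)*50²)*25)*6 = (((4/3)*2500)*25)*6 = ((10000/3)*25)*6 = (250000/3)*6 = 500000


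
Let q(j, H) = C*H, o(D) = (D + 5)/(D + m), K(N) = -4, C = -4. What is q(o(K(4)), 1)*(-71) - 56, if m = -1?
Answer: 228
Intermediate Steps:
o(D) = (5 + D)/(-1 + D) (o(D) = (D + 5)/(D - 1) = (5 + D)/(-1 + D))
q(j, H) = -4*H
q(o(K(4)), 1)*(-71) - 56 = -4*1*(-71) - 56 = -4*(-71) - 56 = 284 - 56 = 228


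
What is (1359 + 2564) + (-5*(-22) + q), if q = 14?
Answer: 4047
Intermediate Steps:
(1359 + 2564) + (-5*(-22) + q) = (1359 + 2564) + (-5*(-22) + 14) = 3923 + (110 + 14) = 3923 + 124 = 4047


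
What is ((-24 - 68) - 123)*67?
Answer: -14405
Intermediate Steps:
((-24 - 68) - 123)*67 = (-92 - 123)*67 = -215*67 = -14405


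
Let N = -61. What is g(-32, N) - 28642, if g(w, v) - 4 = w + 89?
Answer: -28581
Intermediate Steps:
g(w, v) = 93 + w (g(w, v) = 4 + (w + 89) = 4 + (89 + w) = 93 + w)
g(-32, N) - 28642 = (93 - 32) - 28642 = 61 - 28642 = -28581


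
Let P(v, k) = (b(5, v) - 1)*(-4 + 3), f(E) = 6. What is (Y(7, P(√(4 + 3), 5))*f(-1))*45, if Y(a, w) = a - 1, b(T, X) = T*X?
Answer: 1620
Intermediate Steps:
P(v, k) = 1 - 5*v (P(v, k) = (5*v - 1)*(-4 + 3) = (-1 + 5*v)*(-1) = 1 - 5*v)
Y(a, w) = -1 + a
(Y(7, P(√(4 + 3), 5))*f(-1))*45 = ((-1 + 7)*6)*45 = (6*6)*45 = 36*45 = 1620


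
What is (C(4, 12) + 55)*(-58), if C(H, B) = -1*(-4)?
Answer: -3422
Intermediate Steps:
C(H, B) = 4
(C(4, 12) + 55)*(-58) = (4 + 55)*(-58) = 59*(-58) = -3422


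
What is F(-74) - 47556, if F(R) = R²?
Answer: -42080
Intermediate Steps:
F(-74) - 47556 = (-74)² - 47556 = 5476 - 47556 = -42080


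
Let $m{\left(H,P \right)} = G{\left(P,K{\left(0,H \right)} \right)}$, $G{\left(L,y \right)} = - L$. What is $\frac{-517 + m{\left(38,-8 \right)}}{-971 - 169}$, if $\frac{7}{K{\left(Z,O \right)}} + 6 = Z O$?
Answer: $\frac{509}{1140} \approx 0.44649$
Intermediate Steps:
$K{\left(Z,O \right)} = \frac{7}{-6 + O Z}$ ($K{\left(Z,O \right)} = \frac{7}{-6 + Z O} = \frac{7}{-6 + O Z}$)
$m{\left(H,P \right)} = - P$
$\frac{-517 + m{\left(38,-8 \right)}}{-971 - 169} = \frac{-517 - -8}{-971 - 169} = \frac{-517 + 8}{-1140} = \left(-509\right) \left(- \frac{1}{1140}\right) = \frac{509}{1140}$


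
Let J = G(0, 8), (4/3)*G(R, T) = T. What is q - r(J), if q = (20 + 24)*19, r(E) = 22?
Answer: 814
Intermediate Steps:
G(R, T) = 3*T/4
J = 6 (J = (¾)*8 = 6)
q = 836 (q = 44*19 = 836)
q - r(J) = 836 - 1*22 = 836 - 22 = 814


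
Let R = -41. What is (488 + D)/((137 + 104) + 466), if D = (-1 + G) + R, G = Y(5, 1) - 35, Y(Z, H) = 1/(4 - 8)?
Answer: 1643/2828 ≈ 0.58098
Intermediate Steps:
Y(Z, H) = -¼ (Y(Z, H) = 1/(-4) = -¼)
G = -141/4 (G = -¼ - 35 = -141/4 ≈ -35.250)
D = -309/4 (D = (-1 - 141/4) - 41 = -145/4 - 41 = -309/4 ≈ -77.250)
(488 + D)/((137 + 104) + 466) = (488 - 309/4)/((137 + 104) + 466) = 1643/(4*(241 + 466)) = (1643/4)/707 = (1643/4)*(1/707) = 1643/2828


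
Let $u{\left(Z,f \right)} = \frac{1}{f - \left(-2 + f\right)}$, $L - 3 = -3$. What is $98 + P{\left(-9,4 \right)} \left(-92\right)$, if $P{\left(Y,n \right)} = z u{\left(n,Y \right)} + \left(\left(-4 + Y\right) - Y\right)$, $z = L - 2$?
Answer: $558$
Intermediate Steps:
$L = 0$ ($L = 3 - 3 = 0$)
$u{\left(Z,f \right)} = \frac{1}{2}$
$z = -2$ ($z = 0 - 2 = -2$)
$P{\left(Y,n \right)} = -5$ ($P{\left(Y,n \right)} = \left(-2\right) \frac{1}{2} + \left(\left(-4 + Y\right) - Y\right) = -1 - 4 = -5$)
$98 + P{\left(-9,4 \right)} \left(-92\right) = 98 - -460 = 98 + 460 = 558$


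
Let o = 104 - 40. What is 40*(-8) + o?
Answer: -256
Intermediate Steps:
o = 64
40*(-8) + o = 40*(-8) + 64 = -320 + 64 = -256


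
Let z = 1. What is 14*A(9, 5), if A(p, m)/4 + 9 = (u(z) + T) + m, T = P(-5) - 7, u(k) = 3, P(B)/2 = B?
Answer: -1008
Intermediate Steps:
P(B) = 2*B
T = -17 (T = 2*(-5) - 7 = -10 - 7 = -17)
A(p, m) = -92 + 4*m (A(p, m) = -36 + 4*((3 - 17) + m) = -36 + 4*(-14 + m) = -36 + (-56 + 4*m) = -92 + 4*m)
14*A(9, 5) = 14*(-92 + 4*5) = 14*(-92 + 20) = 14*(-72) = -1008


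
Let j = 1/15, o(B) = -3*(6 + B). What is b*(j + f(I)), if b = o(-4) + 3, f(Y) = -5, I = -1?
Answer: 74/5 ≈ 14.800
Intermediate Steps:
o(B) = -18 - 3*B
b = -3 (b = (-18 - 3*(-4)) + 3 = (-18 + 12) + 3 = -6 + 3 = -3)
j = 1/15 ≈ 0.066667
b*(j + f(I)) = -3*(1/15 - 5) = -3*(-74/15) = 74/5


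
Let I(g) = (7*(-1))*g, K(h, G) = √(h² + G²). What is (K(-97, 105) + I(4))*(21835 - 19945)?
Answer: -52920 + 1890*√20434 ≈ 2.1725e+5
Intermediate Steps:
K(h, G) = √(G² + h²)
I(g) = -7*g
(K(-97, 105) + I(4))*(21835 - 19945) = (√(105² + (-97)²) - 7*4)*(21835 - 19945) = (√(11025 + 9409) - 28)*1890 = (√20434 - 28)*1890 = (-28 + √20434)*1890 = -52920 + 1890*√20434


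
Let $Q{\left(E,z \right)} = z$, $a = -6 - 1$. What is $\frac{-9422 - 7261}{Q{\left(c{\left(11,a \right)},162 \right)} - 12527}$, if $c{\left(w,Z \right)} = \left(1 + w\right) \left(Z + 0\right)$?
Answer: $\frac{16683}{12365} \approx 1.3492$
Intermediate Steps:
$a = -7$
$c{\left(w,Z \right)} = Z \left(1 + w\right)$ ($c{\left(w,Z \right)} = \left(1 + w\right) Z = Z \left(1 + w\right)$)
$\frac{-9422 - 7261}{Q{\left(c{\left(11,a \right)},162 \right)} - 12527} = \frac{-9422 - 7261}{162 - 12527} = - \frac{16683}{-12365} = \left(-16683\right) \left(- \frac{1}{12365}\right) = \frac{16683}{12365}$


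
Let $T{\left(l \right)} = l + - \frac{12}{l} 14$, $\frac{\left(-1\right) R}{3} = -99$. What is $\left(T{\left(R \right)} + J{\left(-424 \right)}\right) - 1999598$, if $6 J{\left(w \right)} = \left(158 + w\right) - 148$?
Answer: $- \frac{197937686}{99} \approx -1.9994 \cdot 10^{6}$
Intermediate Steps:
$J{\left(w \right)} = \frac{5}{3} + \frac{w}{6}$ ($J{\left(w \right)} = \frac{\left(158 + w\right) - 148}{6} = \frac{10 + w}{6} = \frac{5}{3} + \frac{w}{6}$)
$R = 297$ ($R = \left(-3\right) \left(-99\right) = 297$)
$T{\left(l \right)} = l - \frac{168}{l}$
$\left(T{\left(R \right)} + J{\left(-424 \right)}\right) - 1999598 = \left(\left(297 - \frac{168}{297}\right) + \left(\frac{5}{3} + \frac{1}{6} \left(-424\right)\right)\right) - 1999598 = \left(\left(297 - \frac{56}{99}\right) + \left(\frac{5}{3} - \frac{212}{3}\right)\right) - 1999598 = \left(\left(297 - \frac{56}{99}\right) - 69\right) - 1999598 = \left(\frac{29347}{99} - 69\right) - 1999598 = \frac{22516}{99} - 1999598 = - \frac{197937686}{99}$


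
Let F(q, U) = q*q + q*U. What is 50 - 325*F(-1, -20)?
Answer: -6775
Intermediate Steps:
F(q, U) = q**2 + U*q
50 - 325*F(-1, -20) = 50 - (-325)*(-20 - 1) = 50 - (-325)*(-21) = 50 - 325*21 = 50 - 6825 = -6775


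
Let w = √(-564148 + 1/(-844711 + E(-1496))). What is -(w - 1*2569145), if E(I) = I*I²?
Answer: 2569145 - I*√6327056743545168851338779/3348916647 ≈ 2.5691e+6 - 751.1*I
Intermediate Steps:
E(I) = I³
w = I*√6327056743545168851338779/3348916647 (w = √(-564148 + 1/(-844711 + (-1496)³)) = √(-564148 + 1/(-844711 - 3348071936)) = √(-564148 + 1/(-3348916647)) = √(-564148 - 1/3348916647) = √(-1889284628571757/3348916647) = I*√6327056743545168851338779/3348916647 ≈ 751.1*I)
-(w - 1*2569145) = -(I*√6327056743545168851338779/3348916647 - 1*2569145) = -(I*√6327056743545168851338779/3348916647 - 2569145) = -(-2569145 + I*√6327056743545168851338779/3348916647) = 2569145 - I*√6327056743545168851338779/3348916647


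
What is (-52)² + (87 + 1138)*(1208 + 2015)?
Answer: 3950879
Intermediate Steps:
(-52)² + (87 + 1138)*(1208 + 2015) = 2704 + 1225*3223 = 2704 + 3948175 = 3950879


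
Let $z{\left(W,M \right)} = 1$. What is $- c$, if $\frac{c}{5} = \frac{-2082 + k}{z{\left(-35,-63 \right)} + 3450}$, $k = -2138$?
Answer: $\frac{21100}{3451} \approx 6.1142$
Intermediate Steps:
$c = - \frac{21100}{3451}$ ($c = 5 \frac{-2082 - 2138}{1 + 3450} = 5 \left(- \frac{4220}{3451}\right) = - \frac{21100}{3451} \approx -6.1142$)
$- c = \left(-1\right) \left(- \frac{21100}{3451}\right) = \frac{21100}{3451}$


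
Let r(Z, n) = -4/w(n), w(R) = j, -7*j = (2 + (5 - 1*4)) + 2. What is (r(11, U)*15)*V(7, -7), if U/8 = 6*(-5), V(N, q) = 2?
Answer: 168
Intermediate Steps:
U = -240 (U = 8*(6*(-5)) = 8*(-30) = -240)
j = -5/7 (j = -((2 + (5 - 1*4)) + 2)/7 = -((2 + (5 - 4)) + 2)/7 = -((2 + 1) + 2)/7 = -(3 + 2)/7 = -⅐*5 = -5/7 ≈ -0.71429)
w(R) = -5/7
r(Z, n) = 28/5 (r(Z, n) = -4/(-5/7) = -4*(-7/5) = 28/5)
(r(11, U)*15)*V(7, -7) = ((28/5)*15)*2 = 84*2 = 168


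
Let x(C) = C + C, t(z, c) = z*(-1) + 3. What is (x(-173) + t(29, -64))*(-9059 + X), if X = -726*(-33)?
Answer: -5542428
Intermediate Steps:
t(z, c) = 3 - z (t(z, c) = -z + 3 = 3 - z)
X = 23958
x(C) = 2*C
(x(-173) + t(29, -64))*(-9059 + X) = (2*(-173) + (3 - 1*29))*(-9059 + 23958) = (-346 + (3 - 29))*14899 = (-346 - 26)*14899 = -372*14899 = -5542428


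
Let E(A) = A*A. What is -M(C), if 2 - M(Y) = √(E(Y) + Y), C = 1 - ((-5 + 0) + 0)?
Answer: -2 + √42 ≈ 4.4807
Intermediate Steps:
E(A) = A²
C = 6 (C = 1 - (-5 + 0) = 1 - 1*(-5) = 1 + 5 = 6)
M(Y) = 2 - √(Y + Y²) (M(Y) = 2 - √(Y² + Y) = 2 - √(Y + Y²))
-M(C) = -(2 - √(6*(1 + 6))) = -(2 - √(6*7)) = -(2 - √42) = -2 + √42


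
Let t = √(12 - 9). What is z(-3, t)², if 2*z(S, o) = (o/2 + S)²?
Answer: (6 - √3)⁴/64 ≈ 5.1844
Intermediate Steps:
t = √3 ≈ 1.7320
z(S, o) = (S + o/2)²/2 (z(S, o) = (o/2 + S)²/2 = (S + o/2)²/2)
z(-3, t)² = ((√3 + 2*(-3))²/8)² = ((√3 - 6)²/8)² = ((-6 + √3)²/8)² = (-6 + √3)⁴/64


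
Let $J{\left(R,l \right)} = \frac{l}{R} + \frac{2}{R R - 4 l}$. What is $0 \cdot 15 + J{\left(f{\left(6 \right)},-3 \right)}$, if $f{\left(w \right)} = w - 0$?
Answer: $- \frac{11}{24} \approx -0.45833$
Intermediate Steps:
$f{\left(w \right)} = w$ ($f{\left(w \right)} = w + 0 = w$)
$J{\left(R,l \right)} = \frac{2}{R^{2} - 4 l} + \frac{l}{R}$ ($J{\left(R,l \right)} = \frac{l}{R} + \frac{2}{R^{2} - 4 l} = \frac{2}{R^{2} - 4 l} + \frac{l}{R}$)
$0 \cdot 15 + J{\left(f{\left(6 \right)},-3 \right)} = 0 \cdot 15 + \frac{- 4 \left(-3\right)^{2} + 2 \cdot 6 - 3 \cdot 6^{2}}{6 \left(6^{2} - -12\right)} = 0 + \frac{\left(-4\right) 9 + 12 - 108}{6 \left(36 + 12\right)} = 0 + \frac{-36 + 12 - 108}{6 \cdot 48} = 0 + \frac{1}{6} \cdot \frac{1}{48} \left(-132\right) = 0 - \frac{11}{24} = - \frac{11}{24}$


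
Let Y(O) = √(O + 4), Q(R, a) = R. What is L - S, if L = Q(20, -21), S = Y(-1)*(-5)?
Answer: 20 + 5*√3 ≈ 28.660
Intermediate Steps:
Y(O) = √(4 + O)
S = -5*√3 (S = √(4 - 1)*(-5) = √3*(-5) = -5*√3 ≈ -8.6602)
L = 20
L - S = 20 - (-5)*√3 = 20 + 5*√3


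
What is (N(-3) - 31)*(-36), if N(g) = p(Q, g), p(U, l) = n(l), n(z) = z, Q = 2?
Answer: 1224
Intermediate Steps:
p(U, l) = l
N(g) = g
(N(-3) - 31)*(-36) = (-3 - 31)*(-36) = -34*(-36) = 1224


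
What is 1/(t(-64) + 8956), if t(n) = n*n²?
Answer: -1/253188 ≈ -3.9496e-6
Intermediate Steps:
t(n) = n³
1/(t(-64) + 8956) = 1/((-64)³ + 8956) = 1/(-262144 + 8956) = 1/(-253188) = -1/253188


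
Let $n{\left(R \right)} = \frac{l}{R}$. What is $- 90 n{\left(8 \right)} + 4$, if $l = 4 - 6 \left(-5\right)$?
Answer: $- \frac{757}{2} \approx -378.5$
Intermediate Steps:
$l = 34$ ($l = 4 - -30 = 4 + 30 = 34$)
$n{\left(R \right)} = \frac{34}{R}$
$- 90 n{\left(8 \right)} + 4 = - 90 \cdot \frac{34}{8} + 4 = - 90 \cdot 34 \cdot \frac{1}{8} + 4 = \left(-90\right) \frac{17}{4} + 4 = - \frac{765}{2} + 4 = - \frac{757}{2}$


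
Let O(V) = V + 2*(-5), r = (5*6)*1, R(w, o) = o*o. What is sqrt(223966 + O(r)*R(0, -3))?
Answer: sqrt(224146) ≈ 473.44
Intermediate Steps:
R(w, o) = o**2
r = 30 (r = 30*1 = 30)
O(V) = -10 + V (O(V) = V - 10 = -10 + V)
sqrt(223966 + O(r)*R(0, -3)) = sqrt(223966 + (-10 + 30)*(-3)**2) = sqrt(223966 + 20*9) = sqrt(223966 + 180) = sqrt(224146)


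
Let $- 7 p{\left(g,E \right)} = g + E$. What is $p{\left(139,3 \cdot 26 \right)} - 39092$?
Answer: $-39123$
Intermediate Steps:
$p{\left(g,E \right)} = - \frac{E}{7} - \frac{g}{7}$ ($p{\left(g,E \right)} = - \frac{g + E}{7} = - \frac{E + g}{7} = - \frac{E}{7} - \frac{g}{7}$)
$p{\left(139,3 \cdot 26 \right)} - 39092 = \left(- \frac{3 \cdot 26}{7} - \frac{139}{7}\right) - 39092 = \left(\left(- \frac{1}{7}\right) 78 - \frac{139}{7}\right) - 39092 = \left(- \frac{78}{7} - \frac{139}{7}\right) - 39092 = -31 - 39092 = -39123$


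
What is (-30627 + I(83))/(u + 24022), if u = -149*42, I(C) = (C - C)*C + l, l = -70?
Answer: -30697/17764 ≈ -1.7280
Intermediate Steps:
I(C) = -70 (I(C) = (C - C)*C - 70 = 0*C - 70 = 0 - 70 = -70)
u = -6258
(-30627 + I(83))/(u + 24022) = (-30627 - 70)/(-6258 + 24022) = -30697/17764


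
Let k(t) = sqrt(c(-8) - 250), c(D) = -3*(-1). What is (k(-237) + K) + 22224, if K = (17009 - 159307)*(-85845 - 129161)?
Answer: 30594946012 + I*sqrt(247) ≈ 3.0595e+10 + 15.716*I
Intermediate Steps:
c(D) = 3
k(t) = I*sqrt(247) (k(t) = sqrt(3 - 250) = sqrt(-247) = I*sqrt(247))
K = 30594923788 (K = -142298*(-215006) = 30594923788)
(k(-237) + K) + 22224 = (I*sqrt(247) + 30594923788) + 22224 = (30594923788 + I*sqrt(247)) + 22224 = 30594946012 + I*sqrt(247)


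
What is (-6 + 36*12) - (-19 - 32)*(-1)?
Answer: 375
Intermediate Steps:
(-6 + 36*12) - (-19 - 32)*(-1) = (-6 + 432) - (-51)*(-1) = 426 - 1*51 = 426 - 51 = 375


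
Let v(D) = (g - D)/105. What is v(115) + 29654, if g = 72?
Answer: 3113627/105 ≈ 29654.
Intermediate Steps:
v(D) = 24/35 - D/105 (v(D) = (72 - D)/105 = (72 - D)*(1/105) = 24/35 - D/105)
v(115) + 29654 = (24/35 - 1/105*115) + 29654 = (24/35 - 23/21) + 29654 = -43/105 + 29654 = 3113627/105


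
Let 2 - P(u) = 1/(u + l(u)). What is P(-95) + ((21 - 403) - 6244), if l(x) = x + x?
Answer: -1887839/285 ≈ -6624.0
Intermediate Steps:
l(x) = 2*x
P(u) = 2 - 1/(3*u) (P(u) = 2 - 1/(u + 2*u) = 2 - 1/(3*u))
P(-95) + ((21 - 403) - 6244) = (2 - 1/3/(-95)) + ((21 - 403) - 6244) = (2 - 1/3*(-1/95)) + (-382 - 6244) = (2 + 1/285) - 6626 = 571/285 - 6626 = -1887839/285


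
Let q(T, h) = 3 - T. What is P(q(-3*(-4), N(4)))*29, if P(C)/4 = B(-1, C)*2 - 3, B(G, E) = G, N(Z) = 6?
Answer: -580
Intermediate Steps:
P(C) = -20 (P(C) = 4*(-1*2 - 3) = 4*(-2 - 3) = 4*(-5) = -20)
P(q(-3*(-4), N(4)))*29 = -20*29 = -580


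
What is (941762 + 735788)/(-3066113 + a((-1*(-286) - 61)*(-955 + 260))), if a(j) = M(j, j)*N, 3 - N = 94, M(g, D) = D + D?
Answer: 1677550/25394137 ≈ 0.066061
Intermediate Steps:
M(g, D) = 2*D
N = -91 (N = 3 - 1*94 = 3 - 94 = -91)
a(j) = -182*j (a(j) = (2*j)*(-91) = -182*j)
(941762 + 735788)/(-3066113 + a((-1*(-286) - 61)*(-955 + 260))) = (941762 + 735788)/(-3066113 - 182*(-1*(-286) - 61)*(-955 + 260)) = 1677550/(-3066113 - 182*(286 - 61)*(-695)) = 1677550/(-3066113 - 40950*(-695)) = 1677550/(-3066113 - 182*(-156375)) = 1677550/(-3066113 + 28460250) = 1677550/25394137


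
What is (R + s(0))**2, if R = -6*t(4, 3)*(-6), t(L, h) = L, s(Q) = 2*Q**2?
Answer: 20736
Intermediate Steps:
R = 144 (R = -6*4*(-6) = -24*(-6) = 144)
(R + s(0))**2 = (144 + 2*0**2)**2 = (144 + 2*0)**2 = (144 + 0)**2 = 144**2 = 20736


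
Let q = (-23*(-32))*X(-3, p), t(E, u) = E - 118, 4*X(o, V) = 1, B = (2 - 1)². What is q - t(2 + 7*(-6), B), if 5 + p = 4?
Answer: 342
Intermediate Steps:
p = -1 (p = -5 + 4 = -1)
B = 1 (B = 1² = 1)
X(o, V) = ¼ (X(o, V) = (¼)*1 = ¼)
t(E, u) = -118 + E
q = 184 (q = -23*(-32)*(¼) = 736*(¼) = 184)
q - t(2 + 7*(-6), B) = 184 - (-118 + (2 + 7*(-6))) = 184 - (-118 + (2 - 42)) = 184 - (-118 - 40) = 184 - 1*(-158) = 184 + 158 = 342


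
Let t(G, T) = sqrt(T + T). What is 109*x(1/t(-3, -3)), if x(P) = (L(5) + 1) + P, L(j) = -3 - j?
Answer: -763 - 109*I*sqrt(6)/6 ≈ -763.0 - 44.499*I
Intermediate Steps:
t(G, T) = sqrt(2)*sqrt(T) (t(G, T) = sqrt(2*T) = sqrt(2)*sqrt(T))
x(P) = -7 + P (x(P) = ((-3 - 1*5) + 1) + P = ((-3 - 5) + 1) + P = (-8 + 1) + P = -7 + P)
109*x(1/t(-3, -3)) = 109*(-7 + 1/(sqrt(2)*sqrt(-3))) = 109*(-7 + 1/(sqrt(2)*(I*sqrt(3)))) = 109*(-7 + 1/(I*sqrt(6))) = 109*(-7 - I*sqrt(6)/6) = -763 - 109*I*sqrt(6)/6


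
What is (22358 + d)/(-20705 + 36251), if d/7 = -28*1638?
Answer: -149345/7773 ≈ -19.213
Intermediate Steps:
d = -321048 (d = 7*(-28*1638) = 7*(-45864) = -321048)
(22358 + d)/(-20705 + 36251) = (22358 - 321048)/(-20705 + 36251) = -298690/15546 = -298690*1/15546 = -149345/7773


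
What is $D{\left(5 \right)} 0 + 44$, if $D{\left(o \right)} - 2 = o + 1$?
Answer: $44$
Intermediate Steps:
$D{\left(o \right)} = 3 + o$ ($D{\left(o \right)} = 2 + \left(o + 1\right) = 2 + \left(1 + o\right) = 3 + o$)
$D{\left(5 \right)} 0 + 44 = \left(3 + 5\right) 0 + 44 = 8 \cdot 0 + 44 = 0 + 44 = 44$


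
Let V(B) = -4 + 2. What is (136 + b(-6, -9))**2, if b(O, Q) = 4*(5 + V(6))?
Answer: 21904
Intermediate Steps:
V(B) = -2
b(O, Q) = 12 (b(O, Q) = 4*(5 - 2) = 4*3 = 12)
(136 + b(-6, -9))**2 = (136 + 12)**2 = 148**2 = 21904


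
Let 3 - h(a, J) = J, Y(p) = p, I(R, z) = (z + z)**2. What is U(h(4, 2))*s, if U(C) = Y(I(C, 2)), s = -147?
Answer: -2352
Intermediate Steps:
I(R, z) = 4*z**2 (I(R, z) = (2*z)**2 = 4*z**2)
h(a, J) = 3 - J
U(C) = 16 (U(C) = 4*2**2 = 4*4 = 16)
U(h(4, 2))*s = 16*(-147) = -2352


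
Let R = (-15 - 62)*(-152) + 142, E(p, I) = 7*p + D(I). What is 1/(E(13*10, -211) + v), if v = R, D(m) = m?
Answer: 1/12545 ≈ 7.9713e-5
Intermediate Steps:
E(p, I) = I + 7*p (E(p, I) = 7*p + I = I + 7*p)
R = 11846 (R = -77*(-152) + 142 = 11704 + 142 = 11846)
v = 11846
1/(E(13*10, -211) + v) = 1/((-211 + 7*(13*10)) + 11846) = 1/((-211 + 7*130) + 11846) = 1/((-211 + 910) + 11846) = 1/(699 + 11846) = 1/12545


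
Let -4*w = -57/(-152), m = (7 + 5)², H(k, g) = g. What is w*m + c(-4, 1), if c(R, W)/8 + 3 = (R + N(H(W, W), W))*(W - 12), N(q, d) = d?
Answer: 453/2 ≈ 226.50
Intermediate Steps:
m = 144 (m = 12² = 144)
c(R, W) = -24 + 8*(-12 + W)*(R + W) (c(R, W) = -24 + 8*((R + W)*(W - 12)) = -24 + 8*((R + W)*(-12 + W)) = -24 + 8*((-12 + W)*(R + W)) = -24 + 8*(-12 + W)*(R + W))
w = -3/32 (w = -(-57)/(4*(-152)) = -(-57)*(-1)/(4*152) = -¼*3/8 = -3/32 ≈ -0.093750)
w*m + c(-4, 1) = -3/32*144 + (-24 - 96*(-4) - 96*1 + 8*1² + 8*(-4)*1) = -27/2 + (-24 + 384 - 96 + 8*1 - 32) = -27/2 + (-24 + 384 - 96 + 8 - 32) = -27/2 + 240 = 453/2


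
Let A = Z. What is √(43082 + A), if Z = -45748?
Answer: I*√2666 ≈ 51.633*I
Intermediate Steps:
A = -45748
√(43082 + A) = √(43082 - 45748) = √(-2666) = I*√2666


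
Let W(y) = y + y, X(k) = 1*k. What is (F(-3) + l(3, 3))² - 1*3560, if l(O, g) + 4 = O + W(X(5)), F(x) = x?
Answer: -3524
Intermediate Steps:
X(k) = k
W(y) = 2*y
l(O, g) = 6 + O (l(O, g) = -4 + (O + 2*5) = -4 + (O + 10) = -4 + (10 + O) = 6 + O)
(F(-3) + l(3, 3))² - 1*3560 = (-3 + (6 + 3))² - 1*3560 = (-3 + 9)² - 3560 = 6² - 3560 = 36 - 3560 = -3524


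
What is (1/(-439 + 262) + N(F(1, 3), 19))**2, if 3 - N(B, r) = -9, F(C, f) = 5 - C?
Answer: 4507129/31329 ≈ 143.86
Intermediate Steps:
N(B, r) = 12 (N(B, r) = 3 - 1*(-9) = 3 + 9 = 12)
(1/(-439 + 262) + N(F(1, 3), 19))**2 = (1/(-439 + 262) + 12)**2 = (1/(-177) + 12)**2 = (-1/177 + 12)**2 = (2123/177)**2 = 4507129/31329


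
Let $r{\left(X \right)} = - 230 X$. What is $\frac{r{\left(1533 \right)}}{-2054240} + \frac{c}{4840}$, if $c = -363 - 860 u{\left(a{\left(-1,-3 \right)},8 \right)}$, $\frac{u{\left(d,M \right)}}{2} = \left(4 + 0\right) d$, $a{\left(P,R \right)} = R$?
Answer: $\frac{542004501}{124281520} \approx 4.3611$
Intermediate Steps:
$u{\left(d,M \right)} = 8 d$ ($u{\left(d,M \right)} = 2 \left(4 + 0\right) d = 2 \cdot 4 d = 8 d$)
$c = 20277$ ($c = -363 - 860 \cdot 8 \left(-3\right) = -363 - -20640 = -363 + 20640 = 20277$)
$\frac{r{\left(1533 \right)}}{-2054240} + \frac{c}{4840} = \frac{\left(-230\right) 1533}{-2054240} + \frac{20277}{4840} = \left(-352590\right) \left(- \frac{1}{2054240}\right) + 20277 \cdot \frac{1}{4840} = \frac{35259}{205424} + \frac{20277}{4840} = \frac{542004501}{124281520}$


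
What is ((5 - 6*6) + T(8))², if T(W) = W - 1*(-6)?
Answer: 289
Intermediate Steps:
T(W) = 6 + W (T(W) = W + 6 = 6 + W)
((5 - 6*6) + T(8))² = ((5 - 6*6) + (6 + 8))² = ((5 - 36) + 14)² = (-31 + 14)² = (-17)² = 289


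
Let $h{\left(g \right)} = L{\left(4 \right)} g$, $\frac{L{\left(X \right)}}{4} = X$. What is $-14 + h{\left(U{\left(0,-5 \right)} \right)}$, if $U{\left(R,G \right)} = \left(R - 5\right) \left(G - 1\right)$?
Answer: $466$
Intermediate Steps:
$U{\left(R,G \right)} = \left(-1 + G\right) \left(-5 + R\right)$ ($U{\left(R,G \right)} = \left(-5 + R\right) \left(-1 + G\right) = \left(-1 + G\right) \left(-5 + R\right)$)
$L{\left(X \right)} = 4 X$
$h{\left(g \right)} = 16 g$ ($h{\left(g \right)} = 4 \cdot 4 g = 16 g$)
$-14 + h{\left(U{\left(0,-5 \right)} \right)} = -14 + 16 \left(5 - 0 - -25 - 0\right) = -14 + 16 \left(5 + 0 + 25 + 0\right) = -14 + 16 \cdot 30 = -14 + 480 = 466$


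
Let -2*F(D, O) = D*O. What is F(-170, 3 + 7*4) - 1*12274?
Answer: -9639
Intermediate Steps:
F(D, O) = -D*O/2
F(-170, 3 + 7*4) - 1*12274 = -½*(-170)*(3 + 7*4) - 1*12274 = -½*(-170)*(3 + 28) - 12274 = -½*(-170)*31 - 12274 = 2635 - 12274 = -9639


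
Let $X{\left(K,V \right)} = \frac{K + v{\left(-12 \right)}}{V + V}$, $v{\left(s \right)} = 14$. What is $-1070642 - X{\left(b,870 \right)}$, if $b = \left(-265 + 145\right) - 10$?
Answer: $- \frac{16059629}{15} \approx -1.0706 \cdot 10^{6}$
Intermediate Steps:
$b = -130$ ($b = -120 - 10 = -130$)
$X{\left(K,V \right)} = \frac{14 + K}{2 V}$ ($X{\left(K,V \right)} = \frac{K + 14}{V + V} = \frac{14 + K}{2 V}$)
$-1070642 - X{\left(b,870 \right)} = -1070642 - \frac{14 - 130}{2 \cdot 870} = -1070642 - \frac{1}{2} \cdot \frac{1}{870} \left(-116\right) = -1070642 - - \frac{1}{15} = -1070642 + \frac{1}{15} = - \frac{16059629}{15}$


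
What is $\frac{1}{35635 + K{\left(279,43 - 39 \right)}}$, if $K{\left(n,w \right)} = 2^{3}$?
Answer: $\frac{1}{35643} \approx 2.8056 \cdot 10^{-5}$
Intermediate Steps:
$K{\left(n,w \right)} = 8$
$\frac{1}{35635 + K{\left(279,43 - 39 \right)}} = \frac{1}{35635 + 8} = \frac{1}{35643}$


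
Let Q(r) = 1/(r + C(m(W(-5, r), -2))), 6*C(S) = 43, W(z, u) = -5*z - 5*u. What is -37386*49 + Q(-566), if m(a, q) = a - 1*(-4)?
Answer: -6142407648/3353 ≈ -1.8319e+6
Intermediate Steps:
W(z, u) = -5*u - 5*z
m(a, q) = 4 + a (m(a, q) = a + 4 = 4 + a)
C(S) = 43/6 (C(S) = (⅙)*43 = 43/6)
Q(r) = 1/(43/6 + r) (Q(r) = 1/(r + 43/6) = 1/(43/6 + r))
-37386*49 + Q(-566) = -37386*49 + 6/(43 + 6*(-566)) = -1831914 + 6/(43 - 3396) = -1831914 + 6/(-3353) = -1831914 + 6*(-1/3353) = -1831914 - 6/3353 = -6142407648/3353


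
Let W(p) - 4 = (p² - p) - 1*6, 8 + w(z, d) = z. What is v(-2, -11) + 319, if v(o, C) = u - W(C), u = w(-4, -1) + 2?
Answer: 179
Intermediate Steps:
w(z, d) = -8 + z
u = -10 (u = (-8 - 4) + 2 = -12 + 2 = -10)
W(p) = -2 + p² - p (W(p) = 4 + ((p² - p) - 1*6) = 4 + ((p² - p) - 6) = 4 + (-6 + p² - p) = -2 + p² - p)
v(o, C) = -8 + C - C² (v(o, C) = -10 - (-2 + C² - C) = -10 + (2 + C - C²) = -8 + C - C²)
v(-2, -11) + 319 = (-8 - 11 - 1*(-11)²) + 319 = (-8 - 11 - 1*121) + 319 = (-8 - 11 - 121) + 319 = -140 + 319 = 179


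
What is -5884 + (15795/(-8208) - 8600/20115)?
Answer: -7198961263/1222992 ≈ -5886.4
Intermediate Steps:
-5884 + (15795/(-8208) - 8600/20115) = -5884 + (15795*(-1/8208) - 8600*1/20115) = -5884 + (-585/304 - 1720/4023) = -5884 - 2876335/1222992 = -7198961263/1222992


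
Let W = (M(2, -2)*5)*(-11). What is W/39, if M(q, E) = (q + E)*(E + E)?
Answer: 0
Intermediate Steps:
M(q, E) = 2*E*(E + q) (M(q, E) = (E + q)*(2*E) = 2*E*(E + q))
W = 0 (W = ((2*(-2)*(-2 + 2))*5)*(-11) = ((2*(-2)*0)*5)*(-11) = (0*5)*(-11) = 0*(-11) = 0)
W/39 = 0/39 = 0*(1/39) = 0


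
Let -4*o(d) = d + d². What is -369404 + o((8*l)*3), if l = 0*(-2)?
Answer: -369404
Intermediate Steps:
l = 0
o(d) = -d/4 - d²/4 (o(d) = -(d + d²)/4 = -d/4 - d²/4)
-369404 + o((8*l)*3) = -369404 - (8*0)*3*(1 + (8*0)*3)/4 = -369404 - 0*3*(1 + 0*3)/4 = -369404 - ¼*0*(1 + 0) = -369404 - ¼*0*1 = -369404 + 0 = -369404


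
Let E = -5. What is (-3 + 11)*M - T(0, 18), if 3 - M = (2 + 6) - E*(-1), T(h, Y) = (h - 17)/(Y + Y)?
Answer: 17/36 ≈ 0.47222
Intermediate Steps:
T(h, Y) = (-17 + h)/(2*Y) (T(h, Y) = (-17 + h)/((2*Y)) = (-17 + h)*(1/(2*Y)) = (-17 + h)/(2*Y))
M = 0 (M = 3 - ((2 + 6) - 1*(-5)*(-1)) = 3 - (8 + 5*(-1)) = 3 - (8 - 5) = 3 - 1*3 = 3 - 3 = 0)
(-3 + 11)*M - T(0, 18) = (-3 + 11)*0 - (-17 + 0)/(2*18) = 8*0 - (-17)/(2*18) = 0 - 1*(-17/36) = 0 + 17/36 = 17/36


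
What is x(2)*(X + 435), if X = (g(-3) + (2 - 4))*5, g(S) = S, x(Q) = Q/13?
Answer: 820/13 ≈ 63.077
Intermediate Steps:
x(Q) = Q/13 (x(Q) = Q*(1/13) = Q/13)
X = -25 (X = (-3 + (2 - 4))*5 = (-3 - 2)*5 = -5*5 = -25)
x(2)*(X + 435) = ((1/13)*2)*(-25 + 435) = (2/13)*410 = 820/13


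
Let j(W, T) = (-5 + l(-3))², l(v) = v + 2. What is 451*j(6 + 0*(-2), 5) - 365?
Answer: 15871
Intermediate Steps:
l(v) = 2 + v
j(W, T) = 36 (j(W, T) = (-5 + (2 - 3))² = (-5 - 1)² = (-6)² = 36)
451*j(6 + 0*(-2), 5) - 365 = 451*36 - 365 = 16236 - 365 = 15871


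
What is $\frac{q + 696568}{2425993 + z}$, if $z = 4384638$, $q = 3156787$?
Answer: $\frac{3853355}{6810631} \approx 0.56579$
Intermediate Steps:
$\frac{q + 696568}{2425993 + z} = \frac{3156787 + 696568}{2425993 + 4384638} = \frac{3853355}{6810631}$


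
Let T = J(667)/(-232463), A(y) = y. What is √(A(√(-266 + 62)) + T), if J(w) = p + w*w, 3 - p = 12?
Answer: √(-103418139440 + 108078092738*I*√51)/232463 ≈ 2.4997 + 2.8569*I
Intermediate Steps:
p = -9 (p = 3 - 1*12 = 3 - 12 = -9)
J(w) = -9 + w² (J(w) = -9 + w*w = -9 + w²)
T = -444880/232463 (T = (-9 + 667²)/(-232463) = (-9 + 444889)*(-1/232463) = 444880*(-1/232463) = -444880/232463 ≈ -1.9138)
√(A(√(-266 + 62)) + T) = √(√(-266 + 62) - 444880/232463) = √(√(-204) - 444880/232463) = √(2*I*√51 - 444880/232463) = √(-444880/232463 + 2*I*√51)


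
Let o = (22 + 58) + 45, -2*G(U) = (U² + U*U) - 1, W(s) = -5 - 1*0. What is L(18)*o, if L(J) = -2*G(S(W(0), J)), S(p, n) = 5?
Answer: 6125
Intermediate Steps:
W(s) = -5 (W(s) = -5 + 0 = -5)
G(U) = ½ - U² (G(U) = -((U² + U*U) - 1)/2 = -((U² + U²) - 1)/2 = -(2*U² - 1)/2 = -(-1 + 2*U²)/2 = ½ - U²)
o = 125 (o = 80 + 45 = 125)
L(J) = 49 (L(J) = -2*(½ - 1*5²) = -2*(½ - 1*25) = -2*(½ - 25) = -2*(-49/2) = 49)
L(18)*o = 49*125 = 6125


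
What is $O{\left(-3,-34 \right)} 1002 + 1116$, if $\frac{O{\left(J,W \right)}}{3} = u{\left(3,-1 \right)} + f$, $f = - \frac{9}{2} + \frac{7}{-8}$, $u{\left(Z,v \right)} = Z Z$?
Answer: $\frac{48051}{4} \approx 12013.0$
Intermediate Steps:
$u{\left(Z,v \right)} = Z^{2}$
$f = - \frac{43}{8}$ ($f = \left(-9\right) \frac{1}{2} + 7 \left(- \frac{1}{8}\right) = - \frac{9}{2} - \frac{7}{8} = - \frac{43}{8} \approx -5.375$)
$O{\left(J,W \right)} = \frac{87}{8}$ ($O{\left(J,W \right)} = 3 \left(3^{2} - \frac{43}{8}\right) = 3 \left(9 - \frac{43}{8}\right) = 3 \cdot \frac{29}{8} = \frac{87}{8}$)
$O{\left(-3,-34 \right)} 1002 + 1116 = \frac{87}{8} \cdot 1002 + 1116 = \frac{43587}{4} + 1116 = \frac{48051}{4}$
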